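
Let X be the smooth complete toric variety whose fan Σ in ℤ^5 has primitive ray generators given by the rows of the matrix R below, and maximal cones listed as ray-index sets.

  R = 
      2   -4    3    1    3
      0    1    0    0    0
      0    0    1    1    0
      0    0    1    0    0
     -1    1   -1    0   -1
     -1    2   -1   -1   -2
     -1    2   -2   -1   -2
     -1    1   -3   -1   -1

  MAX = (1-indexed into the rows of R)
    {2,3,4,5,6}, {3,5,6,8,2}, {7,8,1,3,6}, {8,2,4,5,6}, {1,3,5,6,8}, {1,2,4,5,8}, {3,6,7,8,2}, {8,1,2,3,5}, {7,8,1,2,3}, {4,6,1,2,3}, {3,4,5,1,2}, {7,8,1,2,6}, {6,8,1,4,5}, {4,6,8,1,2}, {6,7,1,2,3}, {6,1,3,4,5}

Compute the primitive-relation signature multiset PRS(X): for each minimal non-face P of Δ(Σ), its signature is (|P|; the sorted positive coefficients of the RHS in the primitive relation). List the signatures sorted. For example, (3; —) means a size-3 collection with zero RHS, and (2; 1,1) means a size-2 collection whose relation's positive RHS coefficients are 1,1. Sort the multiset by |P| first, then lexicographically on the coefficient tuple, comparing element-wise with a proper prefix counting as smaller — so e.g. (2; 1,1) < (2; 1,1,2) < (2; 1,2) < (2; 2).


5 minimal non-faces of Δ(Σ) (on 8 rays):

  P = {4,7}:  v_{4} + v_{7} = v_{6} — sig = (2; 1)
  P = {5,7}:  v_{5} + v_{7} = v_{3} + v_{6} + v_{8} — sig = (2; 1,1,1)
  P = {3,4,8}:  v_{3} + v_{4} + v_{8} = v_{5} — sig = (3; 1)
  P = {1,2,5,6}:  v_{1} + v_{2} + v_{5} + v_{6} = v_{4} — sig = (4; 1)
  P = {1,2,3,6,8}:  v_{1} + v_{2} + v_{3} + v_{6} + v_{8} = 0 — sig = (5; —)

Sorted signature multiset PRS(X):
    |P|=2: 2 collections, coeffs (1), (1,1,1)
    |P|=3: 1 collection, coeffs (1)
    |P|=4: 1 collection, coeffs (1)
    |P|=5: 1 collection, coeffs ()


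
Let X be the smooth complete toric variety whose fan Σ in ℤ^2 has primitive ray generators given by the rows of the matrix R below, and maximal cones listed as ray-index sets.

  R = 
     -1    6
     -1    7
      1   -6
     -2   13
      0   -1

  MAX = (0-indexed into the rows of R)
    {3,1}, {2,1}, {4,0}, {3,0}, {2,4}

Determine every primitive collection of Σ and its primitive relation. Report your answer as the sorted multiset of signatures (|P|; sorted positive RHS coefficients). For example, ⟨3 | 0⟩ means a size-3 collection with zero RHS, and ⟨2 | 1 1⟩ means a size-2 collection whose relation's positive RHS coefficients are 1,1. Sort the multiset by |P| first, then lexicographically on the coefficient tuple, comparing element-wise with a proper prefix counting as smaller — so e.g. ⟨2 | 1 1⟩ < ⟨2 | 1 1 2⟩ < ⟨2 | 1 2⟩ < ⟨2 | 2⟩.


Minimal non-faces — 5 found among 5 rays, 5 max cones:

  {0,2}:  v_{0} + v_{2} = 0  ⇒ sig = ⟨2 | 0⟩
  {0,1}:  v_{0} + v_{1} = v_{3}  ⇒ sig = ⟨2 | 1⟩
  {1,4}:  v_{1} + v_{4} = v_{0}  ⇒ sig = ⟨2 | 1⟩
  {2,3}:  v_{2} + v_{3} = v_{1}  ⇒ sig = ⟨2 | 1⟩
  {3,4}:  v_{3} + v_{4} = 2·v_{0}  ⇒ sig = ⟨2 | 2⟩

Signatures (|P|; sorted positive RHS coefficients), sorted:
{ ⟨2 | 0⟩,  ⟨2 | 1⟩ ×3,  ⟨2 | 2⟩ }


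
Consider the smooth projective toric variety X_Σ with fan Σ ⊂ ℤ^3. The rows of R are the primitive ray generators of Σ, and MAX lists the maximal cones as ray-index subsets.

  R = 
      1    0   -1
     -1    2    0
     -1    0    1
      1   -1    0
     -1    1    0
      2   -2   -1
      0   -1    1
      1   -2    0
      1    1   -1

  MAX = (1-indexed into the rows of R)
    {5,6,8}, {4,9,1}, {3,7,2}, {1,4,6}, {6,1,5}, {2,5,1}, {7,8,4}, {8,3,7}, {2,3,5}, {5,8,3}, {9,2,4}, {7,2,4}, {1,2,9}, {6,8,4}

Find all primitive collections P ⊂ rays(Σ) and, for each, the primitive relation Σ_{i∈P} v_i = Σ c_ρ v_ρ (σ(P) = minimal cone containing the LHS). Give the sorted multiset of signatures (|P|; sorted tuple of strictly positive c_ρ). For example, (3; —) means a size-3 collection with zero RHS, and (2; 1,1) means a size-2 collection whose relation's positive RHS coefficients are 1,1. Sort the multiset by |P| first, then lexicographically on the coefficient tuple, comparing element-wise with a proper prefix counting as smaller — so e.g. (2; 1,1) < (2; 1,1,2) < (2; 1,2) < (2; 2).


16 collections generate NE(X_Σ); each relation:

  • {1,3}:  v_{1} + v_{3} = 0  ⟹  sig = (2; —)
  • {2,8}:  v_{2} + v_{8} = 0  ⟹  sig = (2; —)
  • {4,5}:  v_{4} + v_{5} = 0  ⟹  sig = (2; —)
  • {1,7}:  v_{1} + v_{7} = v_{4}  ⟹  sig = (2; 1)
  • {1,8}:  v_{1} + v_{8} = v_{6}  ⟹  sig = (2; 1)
  • {2,6}:  v_{2} + v_{6} = v_{1}  ⟹  sig = (2; 1)
  • {3,4}:  v_{3} + v_{4} = v_{7}  ⟹  sig = (2; 1)
  • {3,6}:  v_{3} + v_{6} = v_{8}  ⟹  sig = (2; 1)
  • {5,7}:  v_{5} + v_{7} = v_{3}  ⟹  sig = (2; 1)
  • {3,9}:  v_{3} + v_{9} = v_{2} + v_{4}  ⟹  sig = (2; 1,1)
  • {5,9}:  v_{5} + v_{9} = v_{1} + v_{2}  ⟹  sig = (2; 1,1)
  • {6,7}:  v_{6} + v_{7} = v_{4} + v_{8}  ⟹  sig = (2; 1,1)
  • {8,9}:  v_{8} + v_{9} = v_{1} + v_{4}  ⟹  sig = (2; 1,1)
  • {6,9}:  v_{6} + v_{9} = 2·v_{1} + v_{4}  ⟹  sig = (2; 1,2)
  • {7,9}:  v_{7} + v_{9} = v_{2} + 2·v_{4}  ⟹  sig = (2; 1,2)
  • {1,2,4}:  v_{1} + v_{2} + v_{4} = v_{9}  ⟹  sig = (3; 1)

Hence PRS(X_Σ) =
[(2; —), (2; —), (2; —), (2; 1), (2; 1), (2; 1), (2; 1), (2; 1), (2; 1), (2; 1,1), (2; 1,1), (2; 1,1), (2; 1,1), (2; 1,2), (2; 1,2), (3; 1)]


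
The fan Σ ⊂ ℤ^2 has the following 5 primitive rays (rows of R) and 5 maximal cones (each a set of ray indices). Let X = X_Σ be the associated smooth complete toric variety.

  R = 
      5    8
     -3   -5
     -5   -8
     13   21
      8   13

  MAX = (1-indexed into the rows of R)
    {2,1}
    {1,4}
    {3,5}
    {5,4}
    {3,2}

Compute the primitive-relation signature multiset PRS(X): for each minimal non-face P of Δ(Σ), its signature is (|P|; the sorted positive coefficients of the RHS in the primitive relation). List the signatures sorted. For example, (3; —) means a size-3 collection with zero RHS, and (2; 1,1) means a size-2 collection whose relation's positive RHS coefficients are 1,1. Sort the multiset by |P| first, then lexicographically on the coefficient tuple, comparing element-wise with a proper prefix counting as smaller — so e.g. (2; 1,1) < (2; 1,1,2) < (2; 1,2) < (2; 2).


5 collections generate NE(X_Σ); each relation:

  P={1,3}:  v_{1} + v_{3} = 0  so sig = (2; —)
  P={1,5}:  v_{1} + v_{5} = v_{4}  so sig = (2; 1)
  P={2,5}:  v_{2} + v_{5} = v_{1}  so sig = (2; 1)
  P={3,4}:  v_{3} + v_{4} = v_{5}  so sig = (2; 1)
  P={2,4}:  v_{2} + v_{4} = 2·v_{1}  so sig = (2; 2)

Hence PRS(X_Σ) =
    (2; —)
    (2; 1)
    (2; 1)
    (2; 1)
    (2; 2)


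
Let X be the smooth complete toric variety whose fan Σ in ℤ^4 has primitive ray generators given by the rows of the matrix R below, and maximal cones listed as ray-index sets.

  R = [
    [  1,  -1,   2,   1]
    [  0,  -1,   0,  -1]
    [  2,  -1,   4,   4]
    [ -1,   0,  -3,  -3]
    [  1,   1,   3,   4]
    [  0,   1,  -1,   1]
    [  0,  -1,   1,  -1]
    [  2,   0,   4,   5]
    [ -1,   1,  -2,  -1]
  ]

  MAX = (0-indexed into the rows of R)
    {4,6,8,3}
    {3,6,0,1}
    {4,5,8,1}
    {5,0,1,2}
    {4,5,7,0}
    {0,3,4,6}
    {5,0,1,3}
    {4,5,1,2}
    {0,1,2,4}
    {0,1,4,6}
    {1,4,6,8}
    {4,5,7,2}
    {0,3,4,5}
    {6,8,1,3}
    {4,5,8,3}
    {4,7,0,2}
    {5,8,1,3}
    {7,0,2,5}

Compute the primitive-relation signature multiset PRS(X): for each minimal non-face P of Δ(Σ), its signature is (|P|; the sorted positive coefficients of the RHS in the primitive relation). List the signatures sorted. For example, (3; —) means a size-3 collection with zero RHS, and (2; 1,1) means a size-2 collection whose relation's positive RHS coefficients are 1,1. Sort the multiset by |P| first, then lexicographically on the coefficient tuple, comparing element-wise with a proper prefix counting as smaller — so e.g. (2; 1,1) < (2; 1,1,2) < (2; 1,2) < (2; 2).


Minimal non-faces — 12 found among 9 rays, 18 max cones:

  P = {0,8}:  v_{0} + v_{8} = 0 — sig = (2; —)
  P = {5,6}:  v_{5} + v_{6} = 0 — sig = (2; —)
  P = {1,7}:  v_{1} + v_{7} = v_{2} — sig = (2; 1)
  P = {3,7}:  v_{3} + v_{7} = v_{0} + v_{5} — sig = (2; 1,1)
  P = {2,3}:  v_{2} + v_{3} = v_{0} + v_{1} + v_{5} — sig = (2; 1,1,1)
  P = {6,7}:  v_{6} + v_{7} = v_{0} + v_{1} + v_{4} — sig = (2; 1,1,1)
  P = {7,8}:  v_{7} + v_{8} = v_{1} + v_{4} + v_{5} — sig = (2; 1,1,1)
  P = {2,6}:  v_{2} + v_{6} = v_{0} + 2·v_{1} + v_{4} — sig = (2; 1,1,2)
  P = {2,8}:  v_{2} + v_{8} = 2·v_{1} + v_{4} + v_{5} — sig = (2; 1,1,2)
  P = {1,3,4}:  v_{1} + v_{3} + v_{4} = 0 — sig = (3; —)
  P = {0,1,4,5}:  v_{0} + v_{1} + v_{4} + v_{5} = v_{7} — sig = (4; 1)
  P = {0,2,4,5}:  v_{0} + v_{2} + v_{4} + v_{5} = 2·v_{7} — sig = (4; 2)

so the primitive-relation signature multiset is
    |P|=2: 9 collections, coeffs (), (), (1), (1,1), (1,1,1), (1,1,1), (1,1,1), (1,1,2), (1,1,2)
    |P|=3: 1 collection, coeffs ()
    |P|=4: 2 collections, coeffs (1), (2)


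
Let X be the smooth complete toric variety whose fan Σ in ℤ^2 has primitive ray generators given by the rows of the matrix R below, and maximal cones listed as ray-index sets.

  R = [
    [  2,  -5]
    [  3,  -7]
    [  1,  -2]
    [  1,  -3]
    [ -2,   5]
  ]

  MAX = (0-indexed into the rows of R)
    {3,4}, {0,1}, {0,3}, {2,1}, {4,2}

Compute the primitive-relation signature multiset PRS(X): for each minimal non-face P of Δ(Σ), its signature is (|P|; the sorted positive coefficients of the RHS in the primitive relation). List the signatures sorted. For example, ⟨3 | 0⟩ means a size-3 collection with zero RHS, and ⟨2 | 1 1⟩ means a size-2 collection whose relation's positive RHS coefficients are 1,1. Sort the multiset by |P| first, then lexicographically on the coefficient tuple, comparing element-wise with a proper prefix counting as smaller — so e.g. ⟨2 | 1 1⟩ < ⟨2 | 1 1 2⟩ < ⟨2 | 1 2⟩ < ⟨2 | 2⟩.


Δ(Σ) — 5 vertices, 5 min non-faces:

  • {0,4}:  v_{0} + v_{4} = 0 — sig = ⟨2 | 0⟩
  • {0,2}:  v_{0} + v_{2} = v_{1} — sig = ⟨2 | 1⟩
  • {1,4}:  v_{1} + v_{4} = v_{2} — sig = ⟨2 | 1⟩
  • {2,3}:  v_{2} + v_{3} = v_{0} — sig = ⟨2 | 1⟩
  • {1,3}:  v_{1} + v_{3} = 2·v_{0} — sig = ⟨2 | 2⟩

so the primitive-relation signature multiset is
    ⟨2 | 0⟩
    ⟨2 | 1⟩
    ⟨2 | 1⟩
    ⟨2 | 1⟩
    ⟨2 | 2⟩


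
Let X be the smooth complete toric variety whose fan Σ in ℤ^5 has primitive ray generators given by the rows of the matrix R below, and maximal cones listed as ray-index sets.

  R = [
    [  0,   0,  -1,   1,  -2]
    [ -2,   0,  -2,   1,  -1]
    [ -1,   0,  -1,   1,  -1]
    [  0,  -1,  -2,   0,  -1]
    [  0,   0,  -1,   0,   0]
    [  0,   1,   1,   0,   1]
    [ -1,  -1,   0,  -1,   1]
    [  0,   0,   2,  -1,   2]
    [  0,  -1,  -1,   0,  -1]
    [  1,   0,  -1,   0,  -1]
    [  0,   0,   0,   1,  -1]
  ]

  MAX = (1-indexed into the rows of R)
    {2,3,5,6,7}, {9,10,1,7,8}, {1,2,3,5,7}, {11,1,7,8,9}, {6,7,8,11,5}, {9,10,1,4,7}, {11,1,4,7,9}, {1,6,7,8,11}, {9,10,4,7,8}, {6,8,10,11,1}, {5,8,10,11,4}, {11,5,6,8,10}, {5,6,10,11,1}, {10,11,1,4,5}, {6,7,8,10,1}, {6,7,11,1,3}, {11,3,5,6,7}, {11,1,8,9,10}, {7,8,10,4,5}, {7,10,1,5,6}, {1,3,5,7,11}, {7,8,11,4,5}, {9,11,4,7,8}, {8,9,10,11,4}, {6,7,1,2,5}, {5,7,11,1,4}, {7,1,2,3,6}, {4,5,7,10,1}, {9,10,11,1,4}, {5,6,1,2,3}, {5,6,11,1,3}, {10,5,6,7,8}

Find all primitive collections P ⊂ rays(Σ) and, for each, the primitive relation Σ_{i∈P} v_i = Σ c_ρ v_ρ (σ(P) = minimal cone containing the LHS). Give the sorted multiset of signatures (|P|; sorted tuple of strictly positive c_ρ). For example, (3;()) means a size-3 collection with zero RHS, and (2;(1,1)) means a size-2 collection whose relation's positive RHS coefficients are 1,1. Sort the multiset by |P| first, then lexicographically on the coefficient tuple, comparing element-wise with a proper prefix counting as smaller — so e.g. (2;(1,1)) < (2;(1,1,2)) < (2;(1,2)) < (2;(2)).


Δ(Σ) — 11 vertices, 17 min non-faces:

  P={6,9}:  v_{6} + v_{9} = 0 — sig = (2;())
  P={4,6}:  v_{4} + v_{6} = v_{5} — sig = (2;(1))
  P={5,9}:  v_{5} + v_{9} = v_{4} — sig = (2;(1))
  P={3,10}:  v_{3} + v_{10} = v_{1} + v_{5} — sig = (2;(1,1))
  P={2,8}:  v_{2} + v_{8} = v_{3} + v_{6} + v_{7} — sig = (2;(1,1,1))
  P={3,8}:  v_{3} + v_{8} = v_{6} + v_{7} + v_{11} — sig = (2;(1,1,1))
  P={2,9}:  v_{2} + v_{9} = v_{1} + v_{3} + v_{5} + v_{7} — sig = (2;(1,1,1,1))
  P={3,9}:  v_{3} + v_{9} = v_{1} + v_{5} + v_{7} + v_{11} — sig = (2;(1,1,1,1))
  P={2,4}:  v_{2} + v_{4} = v_{1} + v_{3} + 2·v_{5} + v_{7} — sig = (2;(1,1,1,2))
  P={3,4}:  v_{3} + v_{4} = v_{1} + 2·v_{5} + v_{7} + v_{11} — sig = (2;(1,1,1,2))
  P={2,10}:  v_{2} + v_{10} = 2·v_{1} + 2·v_{5} + v_{6} + v_{7} — sig = (2;(1,1,2,2))
  P={2,11}:  v_{2} + v_{11} = 2·v_{3} — sig = (2;(2))
  P={1,5,8}:  v_{1} + v_{5} + v_{8} = 0 — sig = (3;())
  P={1,4,8}:  v_{1} + v_{4} + v_{8} = v_{9} — sig = (3;(1))
  P={7,10,11}:  v_{7} + v_{10} + v_{11} = v_{9} — sig = (3;(1))
  P={1,3,5,6,7}:  v_{1} + v_{3} + v_{5} + v_{6} + v_{7} = v_{2} — sig = (5;(1))
  P={1,5,6,7,11}:  v_{1} + v_{5} + v_{6} + v_{7} + v_{11} = v_{3} — sig = (5;(1))

Hence PRS(X_Σ) =
    (2;())
    (2;(1))
    (2;(1))
    (2;(1,1))
    (2;(1,1,1))
    (2;(1,1,1))
    (2;(1,1,1,1))
    (2;(1,1,1,1))
    (2;(1,1,1,2))
    (2;(1,1,1,2))
    (2;(1,1,2,2))
    (2;(2))
    (3;())
    (3;(1))
    (3;(1))
    (5;(1))
    (5;(1))


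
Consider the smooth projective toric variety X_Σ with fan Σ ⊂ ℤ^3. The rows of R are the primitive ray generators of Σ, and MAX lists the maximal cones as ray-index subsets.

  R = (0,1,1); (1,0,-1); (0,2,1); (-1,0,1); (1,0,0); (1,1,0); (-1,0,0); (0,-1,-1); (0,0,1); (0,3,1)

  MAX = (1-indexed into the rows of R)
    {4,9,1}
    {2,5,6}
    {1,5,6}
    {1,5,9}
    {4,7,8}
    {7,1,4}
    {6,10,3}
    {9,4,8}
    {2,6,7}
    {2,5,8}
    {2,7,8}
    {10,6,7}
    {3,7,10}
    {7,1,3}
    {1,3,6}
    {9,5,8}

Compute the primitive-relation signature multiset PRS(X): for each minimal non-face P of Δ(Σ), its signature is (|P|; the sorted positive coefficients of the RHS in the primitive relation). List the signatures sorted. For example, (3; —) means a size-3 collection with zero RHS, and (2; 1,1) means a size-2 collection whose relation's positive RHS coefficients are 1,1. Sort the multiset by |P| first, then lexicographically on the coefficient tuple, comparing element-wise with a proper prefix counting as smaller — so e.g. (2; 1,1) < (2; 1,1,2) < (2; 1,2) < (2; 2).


Σ has 23 primitive collections:

  P = {1,8}:  v_{1} + v_{8} = 0  ⟹  sig = (2; —)
  P = {2,4}:  v_{2} + v_{4} = 0  ⟹  sig = (2; —)
  P = {5,7}:  v_{5} + v_{7} = 0  ⟹  sig = (2; —)
  P = {1,2}:  v_{1} + v_{2} = v_{6}  ⟹  sig = (2; 1)
  P = {2,9}:  v_{2} + v_{9} = v_{5}  ⟹  sig = (2; 1)
  P = {4,5}:  v_{4} + v_{5} = v_{9}  ⟹  sig = (2; 1)
  P = {4,6}:  v_{4} + v_{6} = v_{1}  ⟹  sig = (2; 1)
  P = {6,8}:  v_{6} + v_{8} = v_{2}  ⟹  sig = (2; 1)
  P = {7,9}:  v_{7} + v_{9} = v_{4}  ⟹  sig = (2; 1)
  P = {3,5}:  v_{3} + v_{5} = v_{1} + v_{6}  ⟹  sig = (2; 1,1)
  P = {3,8}:  v_{3} + v_{8} = v_{6} + v_{7}  ⟹  sig = (2; 1,1)
  P = {5,10}:  v_{5} + v_{10} = v_{3} + v_{6}  ⟹  sig = (2; 1,1)
  P = {6,9}:  v_{6} + v_{9} = v_{1} + v_{5}  ⟹  sig = (2; 1,1)
  P = {9,10}:  v_{9} + v_{10} = v_{1} + v_{3}  ⟹  sig = (2; 1,1)
  P = {4,10}:  v_{4} + v_{10} = v_{1} + v_{3} + v_{7}  ⟹  sig = (2; 1,1,1)
  P = {2,3}:  v_{2} + v_{3} = 2·v_{6} + v_{7}  ⟹  sig = (2; 1,2)
  P = {3,4}:  v_{3} + v_{4} = 2·v_{1} + v_{7}  ⟹  sig = (2; 1,2)
  P = {1,10}:  v_{1} + v_{10} = 2·v_{3}  ⟹  sig = (2; 2)
  P = {3,9}:  v_{3} + v_{9} = 2·v_{1}  ⟹  sig = (2; 2)
  P = {8,10}:  v_{8} + v_{10} = 2·v_{6} + 2·v_{7}  ⟹  sig = (2; 2,2)
  P = {2,10}:  v_{2} + v_{10} = 3·v_{6} + 2·v_{7}  ⟹  sig = (2; 2,3)
  P = {1,6,7}:  v_{1} + v_{6} + v_{7} = v_{3}  ⟹  sig = (3; 1)
  P = {3,6,7}:  v_{3} + v_{6} + v_{7} = v_{10}  ⟹  sig = (3; 1)

so the primitive-relation signature multiset is
    (2; —)
    (2; —)
    (2; —)
    (2; 1)
    (2; 1)
    (2; 1)
    (2; 1)
    (2; 1)
    (2; 1)
    (2; 1,1)
    (2; 1,1)
    (2; 1,1)
    (2; 1,1)
    (2; 1,1)
    (2; 1,1,1)
    (2; 1,2)
    (2; 1,2)
    (2; 2)
    (2; 2)
    (2; 2,2)
    (2; 2,3)
    (3; 1)
    (3; 1)


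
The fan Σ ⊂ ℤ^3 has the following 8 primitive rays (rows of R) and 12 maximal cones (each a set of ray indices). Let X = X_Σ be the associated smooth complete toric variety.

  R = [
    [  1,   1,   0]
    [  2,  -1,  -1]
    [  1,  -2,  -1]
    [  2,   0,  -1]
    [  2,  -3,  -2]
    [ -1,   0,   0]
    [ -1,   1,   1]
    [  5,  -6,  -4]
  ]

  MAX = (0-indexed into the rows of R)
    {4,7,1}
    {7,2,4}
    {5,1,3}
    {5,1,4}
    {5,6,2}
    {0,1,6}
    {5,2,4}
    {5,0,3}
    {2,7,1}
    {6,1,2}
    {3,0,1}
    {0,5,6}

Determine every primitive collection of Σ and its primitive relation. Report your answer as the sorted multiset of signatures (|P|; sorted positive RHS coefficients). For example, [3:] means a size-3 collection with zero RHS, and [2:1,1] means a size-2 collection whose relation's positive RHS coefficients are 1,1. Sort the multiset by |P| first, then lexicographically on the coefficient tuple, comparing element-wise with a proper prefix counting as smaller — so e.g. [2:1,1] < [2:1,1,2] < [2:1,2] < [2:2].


|primitive collections| = 14. Relations:

  P={0,2}:  v_{0} + v_{2} = v_{1}  ⇒ sig = [2:1]
  P={3,6}:  v_{3} + v_{6} = v_{0}  ⇒ sig = [2:1]
  P={4,6}:  v_{4} + v_{6} = v_{2}  ⇒ sig = [2:1]
  P={3,7}:  v_{3} + v_{7} = 3·v_{1} + v_{4} + v_{5}  ⇒ sig = [2:1,1,3]
  P={0,4}:  v_{0} + v_{4} = 2·v_{1} + v_{5}  ⇒ sig = [2:1,2]
  P={0,7}:  v_{0} + v_{7} = 2·v_{1} + v_{4}  ⇒ sig = [2:1,2]
  P={2,3}:  v_{2} + v_{3} = 2·v_{1} + v_{5}  ⇒ sig = [2:1,2]
  P={6,7}:  v_{6} + v_{7} = v_{1} + 2·v_{2}  ⇒ sig = [2:1,2]
  P={5,7}:  v_{5} + v_{7} = 2·v_{4}  ⇒ sig = [2:2]
  P={3,4}:  v_{3} + v_{4} = 3·v_{1} + 2·v_{5}  ⇒ sig = [2:2,3]
  P={1,5,6}:  v_{1} + v_{5} + v_{6} = 0  ⇒ sig = [3:]
  P={0,1,5}:  v_{0} + v_{1} + v_{5} = v_{3}  ⇒ sig = [3:1]
  P={1,2,4}:  v_{1} + v_{2} + v_{4} = v_{7}  ⇒ sig = [3:1]
  P={1,2,5}:  v_{1} + v_{2} + v_{5} = v_{4}  ⇒ sig = [3:1]

so the primitive-relation signature multiset is
[[2:1], [2:1], [2:1], [2:1,1,3], [2:1,2], [2:1,2], [2:1,2], [2:1,2], [2:2], [2:2,3], [3:], [3:1], [3:1], [3:1]]


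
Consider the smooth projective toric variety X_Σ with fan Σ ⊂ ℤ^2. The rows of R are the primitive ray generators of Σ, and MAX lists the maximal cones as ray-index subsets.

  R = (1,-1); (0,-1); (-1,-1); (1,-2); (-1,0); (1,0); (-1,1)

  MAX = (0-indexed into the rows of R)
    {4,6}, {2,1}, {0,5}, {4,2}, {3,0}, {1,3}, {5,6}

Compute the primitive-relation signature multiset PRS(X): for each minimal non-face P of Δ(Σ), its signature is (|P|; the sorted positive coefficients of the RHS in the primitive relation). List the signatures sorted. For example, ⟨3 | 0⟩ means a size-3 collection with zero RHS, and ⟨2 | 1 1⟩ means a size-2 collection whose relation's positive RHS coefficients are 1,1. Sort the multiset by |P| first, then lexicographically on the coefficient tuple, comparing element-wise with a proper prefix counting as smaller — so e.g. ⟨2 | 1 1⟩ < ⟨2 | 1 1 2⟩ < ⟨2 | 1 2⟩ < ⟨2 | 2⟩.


The 14 primitive collections of Σ (r=7, n=2):

  {0,6}:  v_{0} + v_{6} = 0 — sig = ⟨2 | 0⟩
  {4,5}:  v_{4} + v_{5} = 0 — sig = ⟨2 | 0⟩
  {0,1}:  v_{0} + v_{1} = v_{3} — sig = ⟨2 | 1⟩
  {0,4}:  v_{0} + v_{4} = v_{1} — sig = ⟨2 | 1⟩
  {1,4}:  v_{1} + v_{4} = v_{2} — sig = ⟨2 | 1⟩
  {1,5}:  v_{1} + v_{5} = v_{0} — sig = ⟨2 | 1⟩
  {1,6}:  v_{1} + v_{6} = v_{4} — sig = ⟨2 | 1⟩
  {2,5}:  v_{2} + v_{5} = v_{1} — sig = ⟨2 | 1⟩
  {3,6}:  v_{3} + v_{6} = v_{1} — sig = ⟨2 | 1⟩
  {0,2}:  v_{0} + v_{2} = 2·v_{1} — sig = ⟨2 | 2⟩
  {2,6}:  v_{2} + v_{6} = 2·v_{4} — sig = ⟨2 | 2⟩
  {3,4}:  v_{3} + v_{4} = 2·v_{1} — sig = ⟨2 | 2⟩
  {3,5}:  v_{3} + v_{5} = 2·v_{0} — sig = ⟨2 | 2⟩
  {2,3}:  v_{2} + v_{3} = 3·v_{1} — sig = ⟨2 | 3⟩

Sorted signature multiset PRS(X):
{ ⟨2 | 0⟩ ×2,  ⟨2 | 1⟩ ×7,  ⟨2 | 2⟩ ×4,  ⟨2 | 3⟩ }


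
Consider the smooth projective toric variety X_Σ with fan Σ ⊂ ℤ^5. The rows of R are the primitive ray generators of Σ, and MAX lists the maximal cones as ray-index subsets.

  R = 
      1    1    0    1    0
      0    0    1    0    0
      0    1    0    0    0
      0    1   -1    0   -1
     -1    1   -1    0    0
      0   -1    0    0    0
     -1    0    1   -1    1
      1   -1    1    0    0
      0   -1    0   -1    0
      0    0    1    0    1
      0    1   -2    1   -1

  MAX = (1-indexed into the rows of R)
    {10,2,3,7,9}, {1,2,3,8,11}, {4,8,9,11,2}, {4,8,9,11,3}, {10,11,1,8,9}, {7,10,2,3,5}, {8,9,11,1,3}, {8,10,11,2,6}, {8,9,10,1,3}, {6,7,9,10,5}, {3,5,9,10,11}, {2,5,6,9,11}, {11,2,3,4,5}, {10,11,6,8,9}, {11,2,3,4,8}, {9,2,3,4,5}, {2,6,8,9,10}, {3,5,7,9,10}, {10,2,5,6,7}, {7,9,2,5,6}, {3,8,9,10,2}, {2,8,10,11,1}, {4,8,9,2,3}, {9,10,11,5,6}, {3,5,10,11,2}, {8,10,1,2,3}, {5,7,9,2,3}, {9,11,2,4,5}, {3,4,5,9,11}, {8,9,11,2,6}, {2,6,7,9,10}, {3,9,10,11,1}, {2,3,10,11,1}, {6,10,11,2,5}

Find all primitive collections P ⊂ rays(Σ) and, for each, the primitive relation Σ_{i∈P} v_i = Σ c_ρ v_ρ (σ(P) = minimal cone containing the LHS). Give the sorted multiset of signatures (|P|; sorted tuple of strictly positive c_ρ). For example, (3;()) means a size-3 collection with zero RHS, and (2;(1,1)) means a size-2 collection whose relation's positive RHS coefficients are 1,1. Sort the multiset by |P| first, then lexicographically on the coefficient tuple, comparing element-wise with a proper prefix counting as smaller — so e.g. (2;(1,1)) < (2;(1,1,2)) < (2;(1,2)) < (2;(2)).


16 collections generate NE(X_Σ); each relation:

  • {3,6}:  v_{3} + v_{6} = 0  ⇒ sig = (2;())
  • {5,8}:  v_{5} + v_{8} = 0  ⇒ sig = (2;())
  • {4,10}:  v_{4} + v_{10} = v_{3}  ⇒ sig = (2;(1))
  • {7,11}:  v_{7} + v_{11} = v_{5}  ⇒ sig = (2;(1))
  • {1,7}:  v_{1} + v_{7} = v_{3} + v_{10}  ⇒ sig = (2;(1,1))
  • {1,5}:  v_{1} + v_{5} = v_{3} + v_{10} + v_{11}  ⇒ sig = (2;(1,1,1))
  • {1,6}:  v_{1} + v_{6} = v_{8} + v_{10} + v_{11}  ⇒ sig = (2;(1,1,1))
  • {4,6}:  v_{4} + v_{6} = v_{2} + v_{9} + v_{11}  ⇒ sig = (2;(1,1,1))
  • {7,8}:  v_{7} + v_{8} = v_{2} + v_{9} + v_{10}  ⇒ sig = (2;(1,1,1))
  • {4,7}:  v_{4} + v_{7} = v_{2} + v_{3} + v_{5} + v_{9}  ⇒ sig = (2;(1,1,1,1))
  • {1,4}:  v_{1} + v_{4} = 2·v_{3} + v_{8} + v_{11}  ⇒ sig = (2;(1,1,2))
  • {1,2,9}:  v_{1} + v_{2} + v_{9} = v_{3} + v_{8}  ⇒ sig = (3;(1,1))
  • {2,9,10,11}:  v_{2} + v_{9} + v_{10} + v_{11} = 0  ⇒ sig = (4;())
  • {2,3,9,11}:  v_{2} + v_{3} + v_{9} + v_{11} = v_{4}  ⇒ sig = (4;(1))
  • {2,5,9,10}:  v_{2} + v_{5} + v_{9} + v_{10} = v_{7}  ⇒ sig = (4;(1))
  • {3,8,10,11}:  v_{3} + v_{8} + v_{10} + v_{11} = v_{1}  ⇒ sig = (4;(1))

Signatures (|P|; sorted positive RHS coefficients), sorted:
{ (2;()) ×2,  (2;(1)) ×2,  (2;(1,1)),  (2;(1,1,1)) ×4,  (2;(1,1,1,1)),  (2;(1,1,2)),  (3;(1,1)),  (4;()),  (4;(1)) ×3 }


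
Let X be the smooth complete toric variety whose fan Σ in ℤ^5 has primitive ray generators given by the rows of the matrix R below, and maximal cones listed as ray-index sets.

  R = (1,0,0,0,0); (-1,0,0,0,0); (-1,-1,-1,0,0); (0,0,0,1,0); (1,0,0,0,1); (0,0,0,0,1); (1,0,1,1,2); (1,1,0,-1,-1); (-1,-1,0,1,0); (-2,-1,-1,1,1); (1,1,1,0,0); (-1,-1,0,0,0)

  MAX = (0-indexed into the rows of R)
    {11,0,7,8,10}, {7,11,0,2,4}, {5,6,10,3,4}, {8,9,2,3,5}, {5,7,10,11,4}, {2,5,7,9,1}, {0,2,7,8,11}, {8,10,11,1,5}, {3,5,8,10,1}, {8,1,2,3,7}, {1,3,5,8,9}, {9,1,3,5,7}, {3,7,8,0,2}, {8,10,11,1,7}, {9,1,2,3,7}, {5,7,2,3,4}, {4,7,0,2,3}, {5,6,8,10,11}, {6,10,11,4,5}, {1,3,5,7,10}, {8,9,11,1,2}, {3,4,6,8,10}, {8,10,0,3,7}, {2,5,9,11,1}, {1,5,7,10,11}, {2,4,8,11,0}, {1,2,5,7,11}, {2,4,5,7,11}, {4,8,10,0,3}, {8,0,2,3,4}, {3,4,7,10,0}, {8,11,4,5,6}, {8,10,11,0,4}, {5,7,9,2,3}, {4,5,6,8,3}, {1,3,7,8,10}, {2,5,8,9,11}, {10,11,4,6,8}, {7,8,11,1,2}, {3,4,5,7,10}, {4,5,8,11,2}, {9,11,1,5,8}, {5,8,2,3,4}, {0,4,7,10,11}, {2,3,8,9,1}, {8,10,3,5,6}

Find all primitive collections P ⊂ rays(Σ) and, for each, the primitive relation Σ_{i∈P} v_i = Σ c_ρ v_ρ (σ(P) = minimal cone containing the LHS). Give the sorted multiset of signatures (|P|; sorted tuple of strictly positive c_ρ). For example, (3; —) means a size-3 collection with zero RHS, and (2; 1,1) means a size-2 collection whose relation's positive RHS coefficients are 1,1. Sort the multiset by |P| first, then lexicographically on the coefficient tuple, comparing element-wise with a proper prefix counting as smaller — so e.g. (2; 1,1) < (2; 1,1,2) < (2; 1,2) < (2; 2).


Primitive collections (20):

  • {0,1}:  v_{0} + v_{1} = 0  so sig = (2; —)
  • {2,10}:  v_{2} + v_{10} = 0  so sig = (2; —)
  • {0,5}:  v_{0} + v_{5} = v_{4}  so sig = (2; 1)
  • {1,4}:  v_{1} + v_{4} = v_{5}  so sig = (2; 1)
  • {3,11}:  v_{3} + v_{11} = v_{8}  so sig = (2; 1)
  • {6,7}:  v_{6} + v_{7} = v_{4} + v_{10}  so sig = (2; 1,1)
  • {0,9}:  v_{0} + v_{9} = v_{2} + v_{3} + v_{5}  so sig = (2; 1,1,1)
  • {2,6}:  v_{2} + v_{6} = v_{4} + v_{5} + v_{8}  so sig = (2; 1,1,1)
  • {9,10}:  v_{9} + v_{10} = v_{1} + v_{3} + v_{5}  so sig = (2; 1,1,1)
  • {0,6}:  v_{0} + v_{6} = 2·v_{4} + v_{8} + v_{10}  so sig = (2; 1,1,2)
  • {1,6}:  v_{1} + v_{6} = 2·v_{5} + v_{8} + v_{10}  so sig = (2; 1,1,2)
  • {4,9}:  v_{4} + v_{9} = v_{2} + v_{3} + 2·v_{5}  so sig = (2; 1,1,2)
  • {6,9}:  v_{6} + v_{9} = v_{3} + 3·v_{5} + v_{8}  so sig = (2; 1,1,3)
  • {5,7,8}:  v_{5} + v_{7} + v_{8} = 0  so sig = (3; —)
  • {4,7,8}:  v_{4} + v_{7} + v_{8} = v_{0}  so sig = (3; 1)
  • {7,9,11}:  v_{7} + v_{9} + v_{11} = v_{1} + v_{2}  so sig = (3; 1,1)
  • {7,8,9}:  v_{7} + v_{8} + v_{9} = v_{1} + v_{2} + v_{3}  so sig = (3; 1,1,1)
  • {1,2,3,5}:  v_{1} + v_{2} + v_{3} + v_{5} = v_{9}  so sig = (4; 1)
  • {4,5,8,10}:  v_{4} + v_{5} + v_{8} + v_{10} = v_{6}  so sig = (4; 1)
  • {1,2,5,8}:  v_{1} + v_{2} + v_{5} + v_{8} = v_{9} + v_{11}  so sig = (4; 1,1)

Signatures (|P|; sorted positive RHS coefficients), sorted:
    (2; —)
    (2; —)
    (2; 1)
    (2; 1)
    (2; 1)
    (2; 1,1)
    (2; 1,1,1)
    (2; 1,1,1)
    (2; 1,1,1)
    (2; 1,1,2)
    (2; 1,1,2)
    (2; 1,1,2)
    (2; 1,1,3)
    (3; —)
    (3; 1)
    (3; 1,1)
    (3; 1,1,1)
    (4; 1)
    (4; 1)
    (4; 1,1)


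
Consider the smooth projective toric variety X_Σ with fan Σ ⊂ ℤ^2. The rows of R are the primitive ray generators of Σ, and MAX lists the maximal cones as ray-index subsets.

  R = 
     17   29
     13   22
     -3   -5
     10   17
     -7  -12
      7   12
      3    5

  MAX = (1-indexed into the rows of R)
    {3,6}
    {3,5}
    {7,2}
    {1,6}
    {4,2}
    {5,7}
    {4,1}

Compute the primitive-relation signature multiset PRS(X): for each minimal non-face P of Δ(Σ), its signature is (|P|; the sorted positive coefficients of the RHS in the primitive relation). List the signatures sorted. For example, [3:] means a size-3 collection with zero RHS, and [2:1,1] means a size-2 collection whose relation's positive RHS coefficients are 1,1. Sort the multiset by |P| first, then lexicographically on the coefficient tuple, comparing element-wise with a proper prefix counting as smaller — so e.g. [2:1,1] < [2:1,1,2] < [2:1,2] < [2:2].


Minimal non-faces — 14 found among 7 rays, 7 max cones:

  P = {3,7}:  v_{3} + v_{7} = 0 ; sig = [2:]
  P = {5,6}:  v_{5} + v_{6} = 0 ; sig = [2:]
  P = {1,5}:  v_{1} + v_{5} = v_{4} ; sig = [2:1]
  P = {2,3}:  v_{2} + v_{3} = v_{4} ; sig = [2:1]
  P = {3,4}:  v_{3} + v_{4} = v_{6} ; sig = [2:1]
  P = {4,5}:  v_{4} + v_{5} = v_{7} ; sig = [2:1]
  P = {4,6}:  v_{4} + v_{6} = v_{1} ; sig = [2:1]
  P = {4,7}:  v_{4} + v_{7} = v_{2} ; sig = [2:1]
  P = {6,7}:  v_{6} + v_{7} = v_{4} ; sig = [2:1]
  P = {1,3}:  v_{1} + v_{3} = 2·v_{6} ; sig = [2:2]
  P = {1,7}:  v_{1} + v_{7} = 2·v_{4} ; sig = [2:2]
  P = {2,5}:  v_{2} + v_{5} = 2·v_{7} ; sig = [2:2]
  P = {2,6}:  v_{2} + v_{6} = 2·v_{4} ; sig = [2:2]
  P = {1,2}:  v_{1} + v_{2} = 3·v_{4} ; sig = [2:3]

so the primitive-relation signature multiset is
{ [2:] ×2,  [2:1] ×7,  [2:2] ×4,  [2:3] }


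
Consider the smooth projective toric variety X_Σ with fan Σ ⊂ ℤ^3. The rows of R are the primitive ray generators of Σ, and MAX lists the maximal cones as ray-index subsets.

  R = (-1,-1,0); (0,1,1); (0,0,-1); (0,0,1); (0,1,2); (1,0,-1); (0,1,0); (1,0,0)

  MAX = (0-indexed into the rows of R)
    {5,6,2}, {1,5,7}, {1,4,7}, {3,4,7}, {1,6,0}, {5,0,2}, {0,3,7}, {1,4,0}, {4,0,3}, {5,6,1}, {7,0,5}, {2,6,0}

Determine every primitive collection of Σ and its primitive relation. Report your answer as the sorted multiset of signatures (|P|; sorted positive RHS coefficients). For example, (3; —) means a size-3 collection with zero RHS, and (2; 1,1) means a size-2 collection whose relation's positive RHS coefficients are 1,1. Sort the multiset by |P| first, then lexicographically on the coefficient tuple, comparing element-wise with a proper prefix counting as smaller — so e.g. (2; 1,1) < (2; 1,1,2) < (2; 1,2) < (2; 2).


Primitive collections (14):

  P = {2,3}:  v_{2} + v_{3} = 0 — sig = (2; —)
  P = {1,2}:  v_{1} + v_{2} = v_{6} — sig = (2; 1)
  P = {1,3}:  v_{1} + v_{3} = v_{4} — sig = (2; 1)
  P = {2,4}:  v_{2} + v_{4} = v_{1} — sig = (2; 1)
  P = {2,7}:  v_{2} + v_{7} = v_{5} — sig = (2; 1)
  P = {3,5}:  v_{3} + v_{5} = v_{7} — sig = (2; 1)
  P = {3,6}:  v_{3} + v_{6} = v_{1} — sig = (2; 1)
  P = {4,5}:  v_{4} + v_{5} = v_{1} + v_{7} — sig = (2; 1,1)
  P = {6,7}:  v_{6} + v_{7} = v_{1} + v_{5} — sig = (2; 1,1)
  P = {4,6}:  v_{4} + v_{6} = 2·v_{1} — sig = (2; 2)
  P = {0,1,5}:  v_{0} + v_{1} + v_{5} = 0 — sig = (3; —)
  P = {0,1,7}:  v_{0} + v_{1} + v_{7} = v_{3} — sig = (3; 1)
  P = {0,5,6}:  v_{0} + v_{5} + v_{6} = v_{2} — sig = (3; 1)
  P = {0,4,7}:  v_{0} + v_{4} + v_{7} = 2·v_{3} — sig = (3; 2)

Sorted signature multiset PRS(X):
[(2; —), (2; 1), (2; 1), (2; 1), (2; 1), (2; 1), (2; 1), (2; 1,1), (2; 1,1), (2; 2), (3; —), (3; 1), (3; 1), (3; 2)]


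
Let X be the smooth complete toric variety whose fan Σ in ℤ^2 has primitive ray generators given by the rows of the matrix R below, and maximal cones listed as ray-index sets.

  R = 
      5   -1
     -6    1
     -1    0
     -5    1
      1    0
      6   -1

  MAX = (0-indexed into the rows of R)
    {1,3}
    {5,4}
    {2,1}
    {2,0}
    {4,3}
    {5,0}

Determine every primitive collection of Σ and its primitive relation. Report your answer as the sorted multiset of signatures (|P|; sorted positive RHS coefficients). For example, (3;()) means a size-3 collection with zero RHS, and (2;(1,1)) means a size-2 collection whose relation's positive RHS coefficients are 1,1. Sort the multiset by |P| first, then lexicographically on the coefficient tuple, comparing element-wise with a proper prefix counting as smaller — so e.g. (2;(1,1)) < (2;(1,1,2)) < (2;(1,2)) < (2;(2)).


|primitive collections| = 9. Relations:

  P = {0,3}:  v_{0} + v_{3} = 0 ; sig = (2;())
  P = {1,5}:  v_{1} + v_{5} = 0 ; sig = (2;())
  P = {2,4}:  v_{2} + v_{4} = 0 ; sig = (2;())
  P = {0,1}:  v_{0} + v_{1} = v_{2} ; sig = (2;(1))
  P = {0,4}:  v_{0} + v_{4} = v_{5} ; sig = (2;(1))
  P = {1,4}:  v_{1} + v_{4} = v_{3} ; sig = (2;(1))
  P = {2,3}:  v_{2} + v_{3} = v_{1} ; sig = (2;(1))
  P = {2,5}:  v_{2} + v_{5} = v_{0} ; sig = (2;(1))
  P = {3,5}:  v_{3} + v_{5} = v_{4} ; sig = (2;(1))

Signatures (|P|; sorted positive RHS coefficients), sorted:
    |P|=2: 9 collections, coeffs (), (), (), (1), (1), (1), (1), (1), (1)


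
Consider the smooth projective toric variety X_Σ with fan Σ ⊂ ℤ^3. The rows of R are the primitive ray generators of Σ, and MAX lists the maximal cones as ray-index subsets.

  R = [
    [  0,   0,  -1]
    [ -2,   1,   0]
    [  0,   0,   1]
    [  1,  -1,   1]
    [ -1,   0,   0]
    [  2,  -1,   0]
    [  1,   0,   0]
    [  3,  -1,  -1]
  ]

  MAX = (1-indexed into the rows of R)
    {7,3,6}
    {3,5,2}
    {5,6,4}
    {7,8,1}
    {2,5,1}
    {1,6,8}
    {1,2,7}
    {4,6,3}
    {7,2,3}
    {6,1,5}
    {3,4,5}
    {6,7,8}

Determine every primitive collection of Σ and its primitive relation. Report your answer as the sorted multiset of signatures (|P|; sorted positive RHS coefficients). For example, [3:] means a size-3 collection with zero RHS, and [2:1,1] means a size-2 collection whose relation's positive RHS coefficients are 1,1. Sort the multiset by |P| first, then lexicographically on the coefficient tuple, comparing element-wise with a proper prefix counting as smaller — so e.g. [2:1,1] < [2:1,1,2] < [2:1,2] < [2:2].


Primitive collections (12):

  • {1,3}:  v_{1} + v_{3} = 0 — sig = [2:]
  • {2,6}:  v_{2} + v_{6} = 0 — sig = [2:]
  • {5,7}:  v_{5} + v_{7} = 0 — sig = [2:]
  • {1,4}:  v_{1} + v_{4} = v_{5} + v_{6} — sig = [2:1,1]
  • {2,4}:  v_{2} + v_{4} = v_{3} + v_{5} — sig = [2:1,1]
  • {2,8}:  v_{2} + v_{8} = v_{1} + v_{7} — sig = [2:1,1]
  • {3,8}:  v_{3} + v_{8} = v_{6} + v_{7} — sig = [2:1,1]
  • {4,7}:  v_{4} + v_{7} = v_{3} + v_{6} — sig = [2:1,1]
  • {5,8}:  v_{5} + v_{8} = v_{1} + v_{6} — sig = [2:1,1]
  • {4,8}:  v_{4} + v_{8} = 2·v_{6} — sig = [2:2]
  • {1,6,7}:  v_{1} + v_{6} + v_{7} = v_{8} — sig = [3:1]
  • {3,5,6}:  v_{3} + v_{5} + v_{6} = v_{4} — sig = [3:1]

Signatures (|P|; sorted positive RHS coefficients), sorted:
    |P|=2: 10 collections, coeffs (), (), (), (1,1), (1,1), (1,1), (1,1), (1,1), (1,1), (2)
    |P|=3: 2 collections, coeffs (1), (1)


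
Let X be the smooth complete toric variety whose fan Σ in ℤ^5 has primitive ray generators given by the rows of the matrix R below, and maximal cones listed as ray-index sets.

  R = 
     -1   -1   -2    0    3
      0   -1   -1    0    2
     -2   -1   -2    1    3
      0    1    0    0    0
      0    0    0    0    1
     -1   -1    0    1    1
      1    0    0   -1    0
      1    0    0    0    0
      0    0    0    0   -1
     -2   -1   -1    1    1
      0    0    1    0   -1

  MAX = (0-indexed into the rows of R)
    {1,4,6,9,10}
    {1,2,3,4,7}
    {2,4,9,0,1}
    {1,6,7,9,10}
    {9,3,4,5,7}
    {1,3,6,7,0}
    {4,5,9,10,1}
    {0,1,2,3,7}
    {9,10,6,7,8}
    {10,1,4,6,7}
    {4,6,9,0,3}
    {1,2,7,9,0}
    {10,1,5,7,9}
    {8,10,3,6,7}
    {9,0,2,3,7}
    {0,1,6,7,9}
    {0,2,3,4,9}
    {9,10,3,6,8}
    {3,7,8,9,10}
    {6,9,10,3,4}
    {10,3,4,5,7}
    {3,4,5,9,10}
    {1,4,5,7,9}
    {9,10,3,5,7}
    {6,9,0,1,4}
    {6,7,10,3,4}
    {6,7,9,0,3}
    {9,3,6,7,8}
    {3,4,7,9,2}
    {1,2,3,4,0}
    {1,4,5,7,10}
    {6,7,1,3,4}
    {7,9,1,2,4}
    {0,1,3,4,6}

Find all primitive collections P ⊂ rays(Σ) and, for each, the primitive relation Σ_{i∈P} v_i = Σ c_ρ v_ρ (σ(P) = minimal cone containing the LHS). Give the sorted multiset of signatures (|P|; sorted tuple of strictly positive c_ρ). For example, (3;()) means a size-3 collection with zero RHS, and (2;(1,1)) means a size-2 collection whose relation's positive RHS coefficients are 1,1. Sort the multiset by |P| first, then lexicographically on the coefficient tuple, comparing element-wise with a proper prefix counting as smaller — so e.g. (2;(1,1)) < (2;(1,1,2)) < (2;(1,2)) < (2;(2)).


The 18 primitive collections of Σ (r=11, n=5):

  P={4,8}:  v_{4} + v_{8} = 0  so sig = (2;())
  P={2,6}:  v_{2} + v_{6} = v_{0}  so sig = (2;(1))
  P={2,10}:  v_{2} + v_{10} = v_{4} + v_{9}  so sig = (2;(1,1))
  P={5,6}:  v_{5} + v_{6} = v_{1} + v_{10}  so sig = (2;(1,1))
  P={0,5}:  v_{0} + v_{5} = v_{1} + v_{4} + v_{9}  so sig = (2;(1,1,1))
  P={0,10}:  v_{0} + v_{10} = v_{4} + v_{6} + v_{9}  so sig = (2;(1,1,1))
  P={1,8}:  v_{1} + v_{8} = v_{6} + v_{7} + v_{9}  so sig = (2;(1,1,1))
  P={5,8}:  v_{5} + v_{8} = v_{7} + v_{9} + v_{10}  so sig = (2;(1,1,1))
  P={2,8}:  v_{2} + v_{8} = v_{3} + v_{6} + v_{7} + 2·v_{9}  so sig = (2;(1,1,1,2))
  P={0,8}:  v_{0} + v_{8} = v_{3} + 2·v_{6} + v_{7} + 2·v_{9}  so sig = (2;(1,1,2,2))
  P={2,5}:  v_{2} + v_{5} = 2·v_{4} + v_{7} + 2·v_{9}  so sig = (2;(1,2,2))
  P={1,3,9}:  v_{1} + v_{3} + v_{9} = v_{2}  so sig = (3;(1))
  P={1,3,10}:  v_{1} + v_{3} + v_{10} = v_{4}  so sig = (3;(1))
  P={1,3,5}:  v_{1} + v_{3} + v_{5} = 2·v_{4} + v_{7} + v_{9}  so sig = (3;(1,1,2))
  P={0,4,7}:  v_{0} + v_{4} + v_{7} = 2·v_{1} + v_{3}  so sig = (3;(1,2))
  P={4,6,7,9}:  v_{4} + v_{6} + v_{7} + v_{9} = v_{1}  so sig = (4;(1))
  P={4,7,9,10}:  v_{4} + v_{7} + v_{9} + v_{10} = v_{5}  so sig = (4;(1))
  P={3,6,7,9,10}:  v_{3} + v_{6} + v_{7} + v_{9} + v_{10} = 0  so sig = (5;())

Hence PRS(X_Σ) =
{ (2;()),  (2;(1)),  (2;(1,1)) ×2,  (2;(1,1,1)) ×4,  (2;(1,1,1,2)),  (2;(1,1,2,2)),  (2;(1,2,2)),  (3;(1)) ×2,  (3;(1,1,2)),  (3;(1,2)),  (4;(1)) ×2,  (5;()) }


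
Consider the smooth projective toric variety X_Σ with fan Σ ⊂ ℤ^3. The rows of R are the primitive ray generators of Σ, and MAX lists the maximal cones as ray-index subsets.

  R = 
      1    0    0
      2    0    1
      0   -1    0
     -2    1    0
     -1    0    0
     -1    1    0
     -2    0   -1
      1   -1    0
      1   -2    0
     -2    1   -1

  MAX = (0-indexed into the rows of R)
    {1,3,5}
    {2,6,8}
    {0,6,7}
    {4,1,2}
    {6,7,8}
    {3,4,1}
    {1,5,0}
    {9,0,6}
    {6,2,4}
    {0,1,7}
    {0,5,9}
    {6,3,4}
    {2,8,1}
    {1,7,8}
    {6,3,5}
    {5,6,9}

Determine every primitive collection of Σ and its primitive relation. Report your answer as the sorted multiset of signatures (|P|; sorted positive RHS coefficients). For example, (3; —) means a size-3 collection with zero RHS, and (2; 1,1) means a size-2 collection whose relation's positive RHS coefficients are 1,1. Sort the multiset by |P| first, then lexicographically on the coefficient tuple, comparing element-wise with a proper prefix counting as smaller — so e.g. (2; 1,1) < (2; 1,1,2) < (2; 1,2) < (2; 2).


22 collections generate NE(X_Σ); each relation:

  P = {0,4}:  v_{0} + v_{4} = 0  so sig = (2; —)
  P = {1,6}:  v_{1} + v_{6} = 0  so sig = (2; —)
  P = {5,7}:  v_{5} + v_{7} = 0  so sig = (2; —)
  P = {0,2}:  v_{0} + v_{2} = v_{7}  so sig = (2; 1)
  P = {0,3}:  v_{0} + v_{3} = v_{5}  so sig = (2; 1)
  P = {2,5}:  v_{2} + v_{5} = v_{4}  so sig = (2; 1)
  P = {2,7}:  v_{2} + v_{7} = v_{8}  so sig = (2; 1)
  P = {2,9}:  v_{2} + v_{9} = v_{6}  so sig = (2; 1)
  P = {3,7}:  v_{3} + v_{7} = v_{4}  so sig = (2; 1)
  P = {4,5}:  v_{4} + v_{5} = v_{3}  so sig = (2; 1)
  P = {4,7}:  v_{4} + v_{7} = v_{2}  so sig = (2; 1)
  P = {5,8}:  v_{5} + v_{8} = v_{2}  so sig = (2; 1)
  P = {1,9}:  v_{1} + v_{9} = v_{0} + v_{5}  so sig = (2; 1,1)
  P = {3,8}:  v_{3} + v_{8} = v_{2} + v_{4}  so sig = (2; 1,1)
  P = {4,9}:  v_{4} + v_{9} = v_{5} + v_{6}  so sig = (2; 1,1)
  P = {7,9}:  v_{7} + v_{9} = v_{0} + v_{6}  so sig = (2; 1,1)
  P = {8,9}:  v_{8} + v_{9} = v_{6} + v_{7}  so sig = (2; 1,1)
  P = {3,9}:  v_{3} + v_{9} = 2·v_{5} + v_{6}  so sig = (2; 1,2)
  P = {0,8}:  v_{0} + v_{8} = 2·v_{7}  so sig = (2; 2)
  P = {2,3}:  v_{2} + v_{3} = 2·v_{4}  so sig = (2; 2)
  P = {4,8}:  v_{4} + v_{8} = 2·v_{2}  so sig = (2; 2)
  P = {0,5,6}:  v_{0} + v_{5} + v_{6} = v_{9}  so sig = (3; 1)

Hence PRS(X_Σ) =
[(2; —), (2; —), (2; —), (2; 1), (2; 1), (2; 1), (2; 1), (2; 1), (2; 1), (2; 1), (2; 1), (2; 1), (2; 1,1), (2; 1,1), (2; 1,1), (2; 1,1), (2; 1,1), (2; 1,2), (2; 2), (2; 2), (2; 2), (3; 1)]


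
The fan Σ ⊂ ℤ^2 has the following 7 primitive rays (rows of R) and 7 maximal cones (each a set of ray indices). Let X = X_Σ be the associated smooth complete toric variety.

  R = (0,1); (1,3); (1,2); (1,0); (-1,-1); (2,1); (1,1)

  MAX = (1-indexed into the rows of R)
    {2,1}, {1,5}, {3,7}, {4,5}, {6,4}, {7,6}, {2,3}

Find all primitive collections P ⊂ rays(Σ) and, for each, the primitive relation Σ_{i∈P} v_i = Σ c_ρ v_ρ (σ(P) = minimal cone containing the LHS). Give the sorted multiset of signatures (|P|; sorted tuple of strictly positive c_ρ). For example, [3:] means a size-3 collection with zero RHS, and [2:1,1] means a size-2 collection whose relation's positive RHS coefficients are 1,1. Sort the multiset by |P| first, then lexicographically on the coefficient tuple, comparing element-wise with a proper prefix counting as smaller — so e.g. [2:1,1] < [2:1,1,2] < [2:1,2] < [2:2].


Minimal non-faces — 14 found among 7 rays, 7 max cones:

  {5,7}:  v_{5} + v_{7} = 0  ⟹  sig = [2:]
  {1,3}:  v_{1} + v_{3} = v_{2}  ⟹  sig = [2:1]
  {1,4}:  v_{1} + v_{4} = v_{7}  ⟹  sig = [2:1]
  {1,7}:  v_{1} + v_{7} = v_{3}  ⟹  sig = [2:1]
  {3,5}:  v_{3} + v_{5} = v_{1}  ⟹  sig = [2:1]
  {4,7}:  v_{4} + v_{7} = v_{6}  ⟹  sig = [2:1]
  {5,6}:  v_{5} + v_{6} = v_{4}  ⟹  sig = [2:1]
  {2,4}:  v_{2} + v_{4} = v_{3} + v_{7}  ⟹  sig = [2:1,1]
  {2,6}:  v_{2} + v_{6} = v_{3} + 2·v_{7}  ⟹  sig = [2:1,2]
  {1,6}:  v_{1} + v_{6} = 2·v_{7}  ⟹  sig = [2:2]
  {2,5}:  v_{2} + v_{5} = 2·v_{1}  ⟹  sig = [2:2]
  {2,7}:  v_{2} + v_{7} = 2·v_{3}  ⟹  sig = [2:2]
  {3,4}:  v_{3} + v_{4} = 2·v_{7}  ⟹  sig = [2:2]
  {3,6}:  v_{3} + v_{6} = 3·v_{7}  ⟹  sig = [2:3]

so the primitive-relation signature multiset is
[[2:], [2:1], [2:1], [2:1], [2:1], [2:1], [2:1], [2:1,1], [2:1,2], [2:2], [2:2], [2:2], [2:2], [2:3]]
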